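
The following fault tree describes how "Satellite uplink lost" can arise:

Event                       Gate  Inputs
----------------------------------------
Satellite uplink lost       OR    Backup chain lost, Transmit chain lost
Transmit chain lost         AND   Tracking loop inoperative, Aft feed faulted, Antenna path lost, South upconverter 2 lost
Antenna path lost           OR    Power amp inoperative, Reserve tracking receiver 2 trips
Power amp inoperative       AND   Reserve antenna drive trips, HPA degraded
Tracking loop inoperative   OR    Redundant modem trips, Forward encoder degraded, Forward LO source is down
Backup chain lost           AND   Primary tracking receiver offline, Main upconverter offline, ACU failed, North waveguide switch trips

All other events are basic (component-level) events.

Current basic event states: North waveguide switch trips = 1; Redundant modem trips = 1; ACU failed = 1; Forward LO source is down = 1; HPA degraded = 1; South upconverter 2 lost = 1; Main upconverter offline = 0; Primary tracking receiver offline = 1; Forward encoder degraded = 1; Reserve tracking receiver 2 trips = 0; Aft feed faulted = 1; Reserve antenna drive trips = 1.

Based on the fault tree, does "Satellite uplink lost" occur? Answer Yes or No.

Yes

Backup chain lost [AND]: Primary tracking receiver offline=occurs, Main upconverter offline=not, ACU failed=occurs, North waveguide switch trips=occurs → not all inputs occur → does not occur.
Tracking loop inoperative [OR]: Redundant modem trips=occurs, Forward encoder degraded=occurs, Forward LO source is down=occurs → at least one input occurs → occurs.
Power amp inoperative [AND]: Reserve antenna drive trips=occurs, HPA degraded=occurs → all inputs occur → occurs.
Antenna path lost [OR]: Power amp inoperative=occurs, Reserve tracking receiver 2 trips=not → at least one input occurs → occurs.
Transmit chain lost [AND]: Tracking loop inoperative=occurs, Aft feed faulted=occurs, Antenna path lost=occurs, South upconverter 2 lost=occurs → all inputs occur → occurs.
Satellite uplink lost [OR]: Backup chain lost=not, Transmit chain lost=occurs → at least one input occurs → occurs.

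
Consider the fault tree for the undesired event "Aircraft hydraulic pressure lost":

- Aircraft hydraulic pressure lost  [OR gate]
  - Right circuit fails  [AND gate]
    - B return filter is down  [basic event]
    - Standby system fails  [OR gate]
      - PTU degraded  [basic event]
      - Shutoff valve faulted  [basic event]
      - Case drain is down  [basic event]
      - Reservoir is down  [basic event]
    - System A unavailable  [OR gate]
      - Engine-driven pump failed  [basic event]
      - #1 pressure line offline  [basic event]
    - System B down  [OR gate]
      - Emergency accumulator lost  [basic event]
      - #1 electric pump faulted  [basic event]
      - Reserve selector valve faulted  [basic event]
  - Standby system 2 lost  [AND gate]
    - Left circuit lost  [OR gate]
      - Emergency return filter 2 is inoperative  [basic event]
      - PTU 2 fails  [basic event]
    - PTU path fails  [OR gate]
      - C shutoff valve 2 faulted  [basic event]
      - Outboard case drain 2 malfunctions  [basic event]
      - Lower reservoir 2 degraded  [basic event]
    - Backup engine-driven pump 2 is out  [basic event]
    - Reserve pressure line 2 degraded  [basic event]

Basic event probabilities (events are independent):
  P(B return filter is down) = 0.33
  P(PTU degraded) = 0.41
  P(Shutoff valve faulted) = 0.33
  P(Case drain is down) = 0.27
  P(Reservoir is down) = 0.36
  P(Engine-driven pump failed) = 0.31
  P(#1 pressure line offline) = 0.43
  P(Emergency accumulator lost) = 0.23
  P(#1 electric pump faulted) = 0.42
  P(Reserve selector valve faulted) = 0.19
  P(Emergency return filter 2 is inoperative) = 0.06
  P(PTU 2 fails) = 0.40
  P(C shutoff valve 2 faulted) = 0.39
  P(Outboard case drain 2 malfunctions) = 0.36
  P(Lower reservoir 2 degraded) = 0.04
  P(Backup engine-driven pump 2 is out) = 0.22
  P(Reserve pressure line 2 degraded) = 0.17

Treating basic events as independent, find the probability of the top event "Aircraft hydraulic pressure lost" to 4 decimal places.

P(Standby system fails) [OR] = 1 − (1−0.41) × (1−0.33) × (1−0.27) × (1−0.36) = 0.815316
P(System A unavailable) [OR] = 1 − (1−0.31) × (1−0.43) = 0.606700
P(System B down) [OR] = 1 − (1−0.23) × (1−0.42) × (1−0.19) = 0.638254
P(Right circuit fails) [AND] = 0.33 × 0.815316 × 0.606700 × 0.638254 = 0.104186
P(Left circuit lost) [OR] = 1 − (1−0.06) × (1−0.40) = 0.436000
P(PTU path fails) [OR] = 1 − (1−0.39) × (1−0.36) × (1−0.04) = 0.625216
P(Standby system 2 lost) [AND] = 0.436000 × 0.625216 × 0.22 × 0.17 = 0.010195
P(Aircraft hydraulic pressure lost) [OR] = 1 − (1−0.104186) × (1−0.010195) = 0.113319
Rounded to 4 decimal places: P(Aircraft hydraulic pressure lost) ≈ 0.1133.

0.1133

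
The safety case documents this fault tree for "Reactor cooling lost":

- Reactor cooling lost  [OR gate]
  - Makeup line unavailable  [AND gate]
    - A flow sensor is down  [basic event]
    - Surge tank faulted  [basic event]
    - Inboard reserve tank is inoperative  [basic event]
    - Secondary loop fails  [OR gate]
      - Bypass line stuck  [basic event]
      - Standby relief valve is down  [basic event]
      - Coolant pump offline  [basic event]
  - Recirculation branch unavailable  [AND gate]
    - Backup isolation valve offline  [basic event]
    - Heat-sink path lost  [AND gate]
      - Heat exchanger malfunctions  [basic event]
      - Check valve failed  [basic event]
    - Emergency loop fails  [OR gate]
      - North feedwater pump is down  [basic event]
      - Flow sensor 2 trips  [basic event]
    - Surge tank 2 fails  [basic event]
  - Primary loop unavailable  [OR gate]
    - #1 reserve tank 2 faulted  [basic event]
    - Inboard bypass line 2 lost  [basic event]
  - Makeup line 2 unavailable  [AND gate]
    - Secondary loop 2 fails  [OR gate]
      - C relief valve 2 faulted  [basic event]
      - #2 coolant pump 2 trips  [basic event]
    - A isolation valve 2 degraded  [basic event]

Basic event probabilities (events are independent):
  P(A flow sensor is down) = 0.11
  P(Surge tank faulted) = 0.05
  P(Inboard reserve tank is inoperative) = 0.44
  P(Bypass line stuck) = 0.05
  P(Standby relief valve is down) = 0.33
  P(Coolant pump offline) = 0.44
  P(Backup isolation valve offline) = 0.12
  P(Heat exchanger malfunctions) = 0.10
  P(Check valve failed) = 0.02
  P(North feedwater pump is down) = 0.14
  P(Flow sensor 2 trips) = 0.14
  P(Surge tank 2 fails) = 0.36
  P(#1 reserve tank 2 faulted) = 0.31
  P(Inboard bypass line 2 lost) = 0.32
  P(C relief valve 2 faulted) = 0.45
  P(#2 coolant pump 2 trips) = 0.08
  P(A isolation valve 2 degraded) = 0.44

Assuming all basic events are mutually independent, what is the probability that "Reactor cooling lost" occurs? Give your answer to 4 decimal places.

0.6334

P(Secondary loop fails) [OR] = 1 − (1−0.05) × (1−0.33) × (1−0.44) = 0.643560
P(Makeup line unavailable) [AND] = 0.11 × 0.05 × 0.44 × 0.643560 = 0.001557
P(Heat-sink path lost) [AND] = 0.10 × 0.02 = 0.002000
P(Emergency loop fails) [OR] = 1 − (1−0.14) × (1−0.14) = 0.260400
P(Recirculation branch unavailable) [AND] = 0.12 × 0.002000 × 0.260400 × 0.36 = 0.000022
P(Primary loop unavailable) [OR] = 1 − (1−0.31) × (1−0.32) = 0.530800
P(Secondary loop 2 fails) [OR] = 1 − (1−0.45) × (1−0.08) = 0.494000
P(Makeup line 2 unavailable) [AND] = 0.494000 × 0.44 = 0.217360
P(Reactor cooling lost) [OR] = 1 − (1−0.001557) × (1−0.000022) × (1−0.530800) × (1−0.217360) = 0.633365
Rounded to 4 decimal places: P(Reactor cooling lost) ≈ 0.6334.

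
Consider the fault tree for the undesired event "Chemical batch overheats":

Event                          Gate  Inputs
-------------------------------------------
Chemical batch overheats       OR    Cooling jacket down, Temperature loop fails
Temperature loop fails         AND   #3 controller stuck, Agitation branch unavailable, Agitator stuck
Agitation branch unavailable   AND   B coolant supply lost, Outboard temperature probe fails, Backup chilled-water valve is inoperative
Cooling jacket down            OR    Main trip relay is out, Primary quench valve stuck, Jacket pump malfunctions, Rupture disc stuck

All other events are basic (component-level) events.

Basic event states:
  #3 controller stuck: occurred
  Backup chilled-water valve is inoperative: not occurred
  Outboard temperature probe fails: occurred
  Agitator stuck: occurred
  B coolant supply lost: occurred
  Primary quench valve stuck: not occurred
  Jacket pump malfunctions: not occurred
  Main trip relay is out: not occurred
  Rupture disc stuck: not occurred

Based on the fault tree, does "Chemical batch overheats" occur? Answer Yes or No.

Cooling jacket down [OR]: Main trip relay is out=not, Primary quench valve stuck=not, Jacket pump malfunctions=not, Rupture disc stuck=not → no input occurs → does not occur.
Agitation branch unavailable [AND]: B coolant supply lost=occurs, Outboard temperature probe fails=occurs, Backup chilled-water valve is inoperative=not → not all inputs occur → does not occur.
Temperature loop fails [AND]: #3 controller stuck=occurs, Agitation branch unavailable=not, Agitator stuck=occurs → not all inputs occur → does not occur.
Chemical batch overheats [OR]: Cooling jacket down=not, Temperature loop fails=not → no input occurs → does not occur.

No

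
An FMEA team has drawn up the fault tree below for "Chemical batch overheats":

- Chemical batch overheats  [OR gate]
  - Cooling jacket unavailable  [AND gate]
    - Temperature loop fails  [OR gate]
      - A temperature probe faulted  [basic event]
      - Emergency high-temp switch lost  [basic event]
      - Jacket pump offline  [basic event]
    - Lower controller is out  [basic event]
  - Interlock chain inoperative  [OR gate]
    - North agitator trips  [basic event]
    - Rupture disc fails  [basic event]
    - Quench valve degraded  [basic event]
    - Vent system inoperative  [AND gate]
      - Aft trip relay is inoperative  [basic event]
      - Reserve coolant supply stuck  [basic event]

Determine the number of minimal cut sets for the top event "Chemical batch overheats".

7

Temperature loop fails [OR]: union of children's cut sets → 3 cut set(s).
Cooling jacket unavailable [AND]: one cut set from each child combined → 3 × 1 = 3 cut set(s).
Vent system inoperative [AND]: one cut set from each child combined → 1 × 1 = 1 cut set(s).
Interlock chain inoperative [OR]: union of children's cut sets → 4 cut set(s).
Chemical batch overheats [OR]: union of children's cut sets → 7 cut set(s).
Minimal cut sets: {A temperature probe faulted, Lower controller is out}; {Emergency high-temp switch lost, Lower controller is out}; {Jacket pump offline, Lower controller is out}; {North agitator trips}; {Rupture disc fails}; {Quench valve degraded}; {Aft trip relay is inoperative, Reserve coolant supply stuck}.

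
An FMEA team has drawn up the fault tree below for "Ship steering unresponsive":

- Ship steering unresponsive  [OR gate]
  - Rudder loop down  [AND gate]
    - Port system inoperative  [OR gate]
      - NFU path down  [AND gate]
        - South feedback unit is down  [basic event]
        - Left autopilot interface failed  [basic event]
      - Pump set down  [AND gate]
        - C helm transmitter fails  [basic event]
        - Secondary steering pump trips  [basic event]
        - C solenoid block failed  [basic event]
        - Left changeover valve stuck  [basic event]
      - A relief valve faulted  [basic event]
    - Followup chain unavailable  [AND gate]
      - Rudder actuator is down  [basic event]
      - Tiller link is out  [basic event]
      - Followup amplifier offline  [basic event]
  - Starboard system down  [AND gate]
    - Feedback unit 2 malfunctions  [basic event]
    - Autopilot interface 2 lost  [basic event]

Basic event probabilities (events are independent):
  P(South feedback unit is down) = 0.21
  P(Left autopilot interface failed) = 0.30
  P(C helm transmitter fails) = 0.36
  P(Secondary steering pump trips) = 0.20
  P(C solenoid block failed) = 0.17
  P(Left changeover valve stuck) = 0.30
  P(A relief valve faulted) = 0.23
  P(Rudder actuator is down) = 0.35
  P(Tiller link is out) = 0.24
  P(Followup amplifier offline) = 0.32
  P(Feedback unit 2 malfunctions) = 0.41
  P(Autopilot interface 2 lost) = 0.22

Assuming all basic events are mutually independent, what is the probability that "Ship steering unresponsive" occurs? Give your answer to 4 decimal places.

P(NFU path down) [AND] = 0.21 × 0.30 = 0.063000
P(Pump set down) [AND] = 0.36 × 0.20 × 0.17 × 0.30 = 0.003672
P(Port system inoperative) [OR] = 1 − (1−0.063000) × (1−0.003672) × (1−0.23) = 0.281159
P(Followup chain unavailable) [AND] = 0.35 × 0.24 × 0.32 = 0.026880
P(Rudder loop down) [AND] = 0.281159 × 0.026880 = 0.007558
P(Starboard system down) [AND] = 0.41 × 0.22 = 0.090200
P(Ship steering unresponsive) [OR] = 1 − (1−0.007558) × (1−0.090200) = 0.097076
Rounded to 4 decimal places: P(Ship steering unresponsive) ≈ 0.0971.

0.0971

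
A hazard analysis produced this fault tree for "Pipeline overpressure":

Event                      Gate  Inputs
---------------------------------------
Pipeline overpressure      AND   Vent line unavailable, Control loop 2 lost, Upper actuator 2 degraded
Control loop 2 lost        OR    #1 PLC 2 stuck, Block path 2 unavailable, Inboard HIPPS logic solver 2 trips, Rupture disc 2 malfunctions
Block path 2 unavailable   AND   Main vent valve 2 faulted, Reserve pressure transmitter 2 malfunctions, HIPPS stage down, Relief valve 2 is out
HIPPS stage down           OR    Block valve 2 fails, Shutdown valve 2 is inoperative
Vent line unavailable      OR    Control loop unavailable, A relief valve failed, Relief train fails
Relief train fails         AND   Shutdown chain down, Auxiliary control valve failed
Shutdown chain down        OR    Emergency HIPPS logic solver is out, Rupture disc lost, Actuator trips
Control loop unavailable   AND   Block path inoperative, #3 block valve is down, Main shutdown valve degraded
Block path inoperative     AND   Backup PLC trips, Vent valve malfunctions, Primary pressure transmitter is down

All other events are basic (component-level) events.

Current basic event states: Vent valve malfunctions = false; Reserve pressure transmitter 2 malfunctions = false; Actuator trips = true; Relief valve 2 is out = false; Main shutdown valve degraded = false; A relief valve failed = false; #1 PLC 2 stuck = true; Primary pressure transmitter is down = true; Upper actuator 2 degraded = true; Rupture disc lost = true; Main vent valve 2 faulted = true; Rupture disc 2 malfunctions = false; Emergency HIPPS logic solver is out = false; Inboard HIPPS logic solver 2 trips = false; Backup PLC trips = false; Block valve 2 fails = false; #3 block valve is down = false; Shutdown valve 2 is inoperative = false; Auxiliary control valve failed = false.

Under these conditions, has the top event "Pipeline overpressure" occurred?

No

Block path inoperative [AND]: Backup PLC trips=not, Vent valve malfunctions=not, Primary pressure transmitter is down=occurs → not all inputs occur → does not occur.
Control loop unavailable [AND]: Block path inoperative=not, #3 block valve is down=not, Main shutdown valve degraded=not → not all inputs occur → does not occur.
Shutdown chain down [OR]: Emergency HIPPS logic solver is out=not, Rupture disc lost=occurs, Actuator trips=occurs → at least one input occurs → occurs.
Relief train fails [AND]: Shutdown chain down=occurs, Auxiliary control valve failed=not → not all inputs occur → does not occur.
Vent line unavailable [OR]: Control loop unavailable=not, A relief valve failed=not, Relief train fails=not → no input occurs → does not occur.
HIPPS stage down [OR]: Block valve 2 fails=not, Shutdown valve 2 is inoperative=not → no input occurs → does not occur.
Block path 2 unavailable [AND]: Main vent valve 2 faulted=occurs, Reserve pressure transmitter 2 malfunctions=not, HIPPS stage down=not, Relief valve 2 is out=not → not all inputs occur → does not occur.
Control loop 2 lost [OR]: #1 PLC 2 stuck=occurs, Block path 2 unavailable=not, Inboard HIPPS logic solver 2 trips=not, Rupture disc 2 malfunctions=not → at least one input occurs → occurs.
Pipeline overpressure [AND]: Vent line unavailable=not, Control loop 2 lost=occurs, Upper actuator 2 degraded=occurs → not all inputs occur → does not occur.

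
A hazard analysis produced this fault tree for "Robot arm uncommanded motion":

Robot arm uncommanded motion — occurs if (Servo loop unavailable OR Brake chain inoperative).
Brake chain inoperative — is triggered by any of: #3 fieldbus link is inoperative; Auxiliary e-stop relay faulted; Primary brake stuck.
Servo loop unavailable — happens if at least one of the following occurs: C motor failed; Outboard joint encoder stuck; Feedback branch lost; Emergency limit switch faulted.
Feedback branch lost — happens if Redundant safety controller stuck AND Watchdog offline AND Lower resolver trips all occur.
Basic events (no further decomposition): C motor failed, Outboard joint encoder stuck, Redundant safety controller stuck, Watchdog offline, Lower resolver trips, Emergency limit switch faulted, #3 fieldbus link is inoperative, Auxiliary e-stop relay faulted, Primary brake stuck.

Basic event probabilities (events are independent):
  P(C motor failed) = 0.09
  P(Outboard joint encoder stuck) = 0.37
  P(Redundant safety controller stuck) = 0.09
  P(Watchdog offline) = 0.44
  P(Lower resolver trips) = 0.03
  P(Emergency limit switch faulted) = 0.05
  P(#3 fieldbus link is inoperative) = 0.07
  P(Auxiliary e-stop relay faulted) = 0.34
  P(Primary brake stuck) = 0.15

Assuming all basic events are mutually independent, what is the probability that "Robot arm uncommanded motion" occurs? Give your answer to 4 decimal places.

0.7162

P(Feedback branch lost) [AND] = 0.09 × 0.44 × 0.03 = 0.001188
P(Servo loop unavailable) [OR] = 1 − (1−0.09) × (1−0.37) × (1−0.001188) × (1−0.05) = 0.456012
P(Brake chain inoperative) [OR] = 1 − (1−0.07) × (1−0.34) × (1−0.15) = 0.478270
P(Robot arm uncommanded motion) [OR] = 1 − (1−0.456012) × (1−0.478270) = 0.716185
Rounded to 4 decimal places: P(Robot arm uncommanded motion) ≈ 0.7162.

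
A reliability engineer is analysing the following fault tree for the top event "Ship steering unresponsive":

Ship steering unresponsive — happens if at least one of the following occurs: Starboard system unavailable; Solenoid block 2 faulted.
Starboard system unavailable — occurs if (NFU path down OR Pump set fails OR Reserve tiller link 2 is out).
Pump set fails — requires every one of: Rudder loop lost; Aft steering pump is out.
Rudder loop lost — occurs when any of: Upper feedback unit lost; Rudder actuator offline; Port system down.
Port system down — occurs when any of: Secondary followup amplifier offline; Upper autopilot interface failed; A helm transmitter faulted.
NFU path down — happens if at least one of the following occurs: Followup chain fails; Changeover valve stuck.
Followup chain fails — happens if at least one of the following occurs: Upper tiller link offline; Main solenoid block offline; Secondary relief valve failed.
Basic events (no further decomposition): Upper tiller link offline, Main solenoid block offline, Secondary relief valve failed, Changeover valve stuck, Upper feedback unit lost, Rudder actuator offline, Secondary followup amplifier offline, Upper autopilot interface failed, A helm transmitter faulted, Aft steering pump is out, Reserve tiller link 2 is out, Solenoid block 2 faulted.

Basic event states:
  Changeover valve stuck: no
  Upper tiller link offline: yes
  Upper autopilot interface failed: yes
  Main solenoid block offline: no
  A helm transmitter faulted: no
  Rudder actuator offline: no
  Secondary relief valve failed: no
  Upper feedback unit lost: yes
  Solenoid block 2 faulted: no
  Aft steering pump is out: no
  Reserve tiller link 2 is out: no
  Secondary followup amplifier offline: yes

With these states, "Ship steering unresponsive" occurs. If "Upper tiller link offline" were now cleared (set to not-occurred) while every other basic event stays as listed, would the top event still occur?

No

Counterfactual: set "Upper tiller link offline" to not occurred.
Followup chain fails [OR]: Upper tiller link offline=not, Main solenoid block offline=not, Secondary relief valve failed=not → no input occurs → does not occur.
NFU path down [OR]: Followup chain fails=not, Changeover valve stuck=not → no input occurs → does not occur.
Port system down [OR]: Secondary followup amplifier offline=occurs, Upper autopilot interface failed=occurs, A helm transmitter faulted=not → at least one input occurs → occurs.
Rudder loop lost [OR]: Upper feedback unit lost=occurs, Rudder actuator offline=not, Port system down=occurs → at least one input occurs → occurs.
Pump set fails [AND]: Rudder loop lost=occurs, Aft steering pump is out=not → not all inputs occur → does not occur.
Starboard system unavailable [OR]: NFU path down=not, Pump set fails=not, Reserve tiller link 2 is out=not → no input occurs → does not occur.
Ship steering unresponsive [OR]: Starboard system unavailable=not, Solenoid block 2 faulted=not → no input occurs → does not occur.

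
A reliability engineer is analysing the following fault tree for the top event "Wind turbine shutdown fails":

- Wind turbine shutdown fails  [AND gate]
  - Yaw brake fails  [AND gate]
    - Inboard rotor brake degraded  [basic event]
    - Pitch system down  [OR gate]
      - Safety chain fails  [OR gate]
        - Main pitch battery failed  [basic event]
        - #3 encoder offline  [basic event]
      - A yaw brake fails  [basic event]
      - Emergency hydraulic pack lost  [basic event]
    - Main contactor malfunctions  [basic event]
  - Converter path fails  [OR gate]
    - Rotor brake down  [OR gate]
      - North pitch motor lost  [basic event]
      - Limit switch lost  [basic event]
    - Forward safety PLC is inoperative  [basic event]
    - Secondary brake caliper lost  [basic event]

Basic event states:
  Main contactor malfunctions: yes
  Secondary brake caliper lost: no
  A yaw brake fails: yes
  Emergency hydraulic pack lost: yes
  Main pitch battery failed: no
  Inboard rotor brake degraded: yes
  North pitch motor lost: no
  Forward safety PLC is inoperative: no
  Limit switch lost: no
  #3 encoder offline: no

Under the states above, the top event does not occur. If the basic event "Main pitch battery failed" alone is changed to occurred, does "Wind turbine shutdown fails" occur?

Counterfactual: set "Main pitch battery failed" to occurred.
Safety chain fails [OR]: Main pitch battery failed=occurs, #3 encoder offline=not → at least one input occurs → occurs.
Pitch system down [OR]: Safety chain fails=occurs, A yaw brake fails=occurs, Emergency hydraulic pack lost=occurs → at least one input occurs → occurs.
Yaw brake fails [AND]: Inboard rotor brake degraded=occurs, Pitch system down=occurs, Main contactor malfunctions=occurs → all inputs occur → occurs.
Rotor brake down [OR]: North pitch motor lost=not, Limit switch lost=not → no input occurs → does not occur.
Converter path fails [OR]: Rotor brake down=not, Forward safety PLC is inoperative=not, Secondary brake caliper lost=not → no input occurs → does not occur.
Wind turbine shutdown fails [AND]: Yaw brake fails=occurs, Converter path fails=not → not all inputs occur → does not occur.

No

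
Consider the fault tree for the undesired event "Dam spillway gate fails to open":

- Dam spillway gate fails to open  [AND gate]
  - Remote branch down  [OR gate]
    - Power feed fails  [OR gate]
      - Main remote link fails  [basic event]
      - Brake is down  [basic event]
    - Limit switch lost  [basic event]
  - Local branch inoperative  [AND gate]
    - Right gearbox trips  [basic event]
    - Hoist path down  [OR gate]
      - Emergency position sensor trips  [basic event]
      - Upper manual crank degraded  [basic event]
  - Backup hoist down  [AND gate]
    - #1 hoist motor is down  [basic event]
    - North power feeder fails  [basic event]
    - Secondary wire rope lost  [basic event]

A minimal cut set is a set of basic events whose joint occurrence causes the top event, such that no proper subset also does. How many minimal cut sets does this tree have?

Power feed fails [OR]: union of children's cut sets → 2 cut set(s).
Remote branch down [OR]: union of children's cut sets → 3 cut set(s).
Hoist path down [OR]: union of children's cut sets → 2 cut set(s).
Local branch inoperative [AND]: one cut set from each child combined → 1 × 2 = 2 cut set(s).
Backup hoist down [AND]: one cut set from each child combined → 1 × 1 × 1 = 1 cut set(s).
Dam spillway gate fails to open [AND]: one cut set from each child combined → 3 × 2 × 1 = 6 cut set(s).
Minimal cut sets: {#1 hoist motor is down, Emergency position sensor trips, Main remote link fails, North power feeder fails, Right gearbox trips, Secondary wire rope lost}; {#1 hoist motor is down, Main remote link fails, North power feeder fails, Right gearbox trips, Secondary wire rope lost, Upper manual crank degraded}; {#1 hoist motor is down, Brake is down, Emergency position sensor trips, North power feeder fails, Right gearbox trips, Secondary wire rope lost}; {#1 hoist motor is down, Brake is down, North power feeder fails, Right gearbox trips, Secondary wire rope lost, Upper manual crank degraded}; {#1 hoist motor is down, Emergency position sensor trips, Limit switch lost, North power feeder fails, Right gearbox trips, Secondary wire rope lost}; {#1 hoist motor is down, Limit switch lost, North power feeder fails, Right gearbox trips, Secondary wire rope lost, Upper manual crank degraded}.

6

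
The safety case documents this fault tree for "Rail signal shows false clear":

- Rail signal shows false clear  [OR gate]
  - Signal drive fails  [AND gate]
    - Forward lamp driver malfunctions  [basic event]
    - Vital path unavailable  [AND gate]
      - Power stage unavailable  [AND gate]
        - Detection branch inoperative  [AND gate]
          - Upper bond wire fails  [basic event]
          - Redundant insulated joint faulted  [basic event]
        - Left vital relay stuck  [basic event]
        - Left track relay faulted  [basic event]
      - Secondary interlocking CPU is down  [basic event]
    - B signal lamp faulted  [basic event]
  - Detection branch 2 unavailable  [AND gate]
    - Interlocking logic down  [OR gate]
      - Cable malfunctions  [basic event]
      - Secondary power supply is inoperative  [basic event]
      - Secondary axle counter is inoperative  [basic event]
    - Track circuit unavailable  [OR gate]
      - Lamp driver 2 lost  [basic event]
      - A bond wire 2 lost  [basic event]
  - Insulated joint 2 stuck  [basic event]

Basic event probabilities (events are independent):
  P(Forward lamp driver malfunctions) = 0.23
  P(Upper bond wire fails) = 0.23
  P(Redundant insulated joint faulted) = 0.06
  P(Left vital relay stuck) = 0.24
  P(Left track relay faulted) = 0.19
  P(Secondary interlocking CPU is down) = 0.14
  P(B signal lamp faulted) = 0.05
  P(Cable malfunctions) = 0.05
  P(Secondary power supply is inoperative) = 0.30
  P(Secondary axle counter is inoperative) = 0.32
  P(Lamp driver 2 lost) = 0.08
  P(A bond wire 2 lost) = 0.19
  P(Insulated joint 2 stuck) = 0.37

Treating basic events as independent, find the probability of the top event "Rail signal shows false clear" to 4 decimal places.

0.4579

P(Detection branch inoperative) [AND] = 0.23 × 0.06 = 0.013800
P(Power stage unavailable) [AND] = 0.013800 × 0.24 × 0.19 = 0.000629
P(Vital path unavailable) [AND] = 0.000629 × 0.14 = 0.000088
P(Signal drive fails) [AND] = 0.23 × 0.000088 × 0.05 = 0.000001
P(Interlocking logic down) [OR] = 1 − (1−0.05) × (1−0.30) × (1−0.32) = 0.547800
P(Track circuit unavailable) [OR] = 1 − (1−0.08) × (1−0.19) = 0.254800
P(Detection branch 2 unavailable) [AND] = 0.547800 × 0.254800 = 0.139579
P(Rail signal shows false clear) [OR] = 1 − (1−0.000001) × (1−0.139579) × (1−0.37) = 0.457935
Rounded to 4 decimal places: P(Rail signal shows false clear) ≈ 0.4579.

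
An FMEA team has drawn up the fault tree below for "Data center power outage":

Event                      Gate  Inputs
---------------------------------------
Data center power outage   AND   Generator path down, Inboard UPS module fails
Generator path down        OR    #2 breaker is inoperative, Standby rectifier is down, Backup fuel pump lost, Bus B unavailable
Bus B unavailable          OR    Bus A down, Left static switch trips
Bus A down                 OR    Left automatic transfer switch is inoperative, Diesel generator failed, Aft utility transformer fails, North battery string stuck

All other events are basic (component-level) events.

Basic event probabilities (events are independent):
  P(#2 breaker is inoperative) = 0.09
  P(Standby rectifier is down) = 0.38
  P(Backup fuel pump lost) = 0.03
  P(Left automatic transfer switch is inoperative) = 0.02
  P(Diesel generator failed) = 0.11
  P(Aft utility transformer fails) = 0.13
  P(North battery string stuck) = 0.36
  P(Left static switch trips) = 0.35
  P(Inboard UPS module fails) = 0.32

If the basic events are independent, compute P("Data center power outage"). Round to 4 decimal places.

0.2647

P(Bus A down) [OR] = 1 − (1−0.02) × (1−0.11) × (1−0.13) × (1−0.36) = 0.514359
P(Bus B unavailable) [OR] = 1 − (1−0.514359) × (1−0.35) = 0.684333
P(Generator path down) [OR] = 1 − (1−0.09) × (1−0.38) × (1−0.03) × (1−0.684333) = 0.827244
P(Data center power outage) [AND] = 0.827244 × 0.32 = 0.264718
Rounded to 4 decimal places: P(Data center power outage) ≈ 0.2647.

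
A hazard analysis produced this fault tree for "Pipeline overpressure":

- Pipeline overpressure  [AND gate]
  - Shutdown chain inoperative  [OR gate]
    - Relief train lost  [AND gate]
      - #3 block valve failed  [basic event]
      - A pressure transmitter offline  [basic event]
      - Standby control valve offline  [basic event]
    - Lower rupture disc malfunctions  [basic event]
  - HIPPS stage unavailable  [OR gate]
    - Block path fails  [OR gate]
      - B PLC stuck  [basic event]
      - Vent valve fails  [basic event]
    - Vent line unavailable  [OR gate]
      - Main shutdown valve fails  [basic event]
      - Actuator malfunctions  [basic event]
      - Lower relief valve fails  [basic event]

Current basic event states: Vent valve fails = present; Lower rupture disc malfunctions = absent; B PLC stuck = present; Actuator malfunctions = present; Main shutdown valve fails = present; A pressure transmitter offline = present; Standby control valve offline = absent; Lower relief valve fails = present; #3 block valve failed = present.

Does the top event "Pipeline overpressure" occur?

Relief train lost [AND]: #3 block valve failed=occurs, A pressure transmitter offline=occurs, Standby control valve offline=not → not all inputs occur → does not occur.
Shutdown chain inoperative [OR]: Relief train lost=not, Lower rupture disc malfunctions=not → no input occurs → does not occur.
Block path fails [OR]: B PLC stuck=occurs, Vent valve fails=occurs → at least one input occurs → occurs.
Vent line unavailable [OR]: Main shutdown valve fails=occurs, Actuator malfunctions=occurs, Lower relief valve fails=occurs → at least one input occurs → occurs.
HIPPS stage unavailable [OR]: Block path fails=occurs, Vent line unavailable=occurs → at least one input occurs → occurs.
Pipeline overpressure [AND]: Shutdown chain inoperative=not, HIPPS stage unavailable=occurs → not all inputs occur → does not occur.

No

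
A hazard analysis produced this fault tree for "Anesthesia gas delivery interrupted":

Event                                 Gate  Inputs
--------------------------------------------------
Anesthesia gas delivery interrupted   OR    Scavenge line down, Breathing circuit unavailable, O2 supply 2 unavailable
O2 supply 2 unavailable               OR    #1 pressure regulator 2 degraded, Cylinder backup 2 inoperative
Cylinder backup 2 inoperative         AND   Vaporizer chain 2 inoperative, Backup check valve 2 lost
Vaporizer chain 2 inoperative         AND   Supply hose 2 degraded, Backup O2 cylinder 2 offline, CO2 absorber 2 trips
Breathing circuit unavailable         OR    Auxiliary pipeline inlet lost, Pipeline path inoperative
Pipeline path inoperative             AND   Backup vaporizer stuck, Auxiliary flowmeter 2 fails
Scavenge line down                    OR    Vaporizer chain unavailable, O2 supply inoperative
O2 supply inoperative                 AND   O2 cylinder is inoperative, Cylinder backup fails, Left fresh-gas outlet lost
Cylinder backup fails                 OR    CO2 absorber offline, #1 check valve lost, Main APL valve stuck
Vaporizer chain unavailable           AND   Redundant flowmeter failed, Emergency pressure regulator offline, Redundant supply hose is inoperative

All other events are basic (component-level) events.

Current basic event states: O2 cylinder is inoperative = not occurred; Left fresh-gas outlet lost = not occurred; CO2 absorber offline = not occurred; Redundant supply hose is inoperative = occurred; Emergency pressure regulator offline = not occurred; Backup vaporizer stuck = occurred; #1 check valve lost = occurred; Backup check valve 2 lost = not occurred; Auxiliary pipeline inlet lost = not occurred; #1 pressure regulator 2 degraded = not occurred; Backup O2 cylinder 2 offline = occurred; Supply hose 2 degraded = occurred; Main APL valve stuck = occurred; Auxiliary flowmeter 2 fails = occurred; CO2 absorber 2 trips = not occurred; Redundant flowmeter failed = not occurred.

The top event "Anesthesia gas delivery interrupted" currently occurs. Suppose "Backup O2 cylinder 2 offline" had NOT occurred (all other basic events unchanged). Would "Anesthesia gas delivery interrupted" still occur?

Counterfactual: set "Backup O2 cylinder 2 offline" to not occurred.
Vaporizer chain unavailable [AND]: Redundant flowmeter failed=not, Emergency pressure regulator offline=not, Redundant supply hose is inoperative=occurs → not all inputs occur → does not occur.
Cylinder backup fails [OR]: CO2 absorber offline=not, #1 check valve lost=occurs, Main APL valve stuck=occurs → at least one input occurs → occurs.
O2 supply inoperative [AND]: O2 cylinder is inoperative=not, Cylinder backup fails=occurs, Left fresh-gas outlet lost=not → not all inputs occur → does not occur.
Scavenge line down [OR]: Vaporizer chain unavailable=not, O2 supply inoperative=not → no input occurs → does not occur.
Pipeline path inoperative [AND]: Backup vaporizer stuck=occurs, Auxiliary flowmeter 2 fails=occurs → all inputs occur → occurs.
Breathing circuit unavailable [OR]: Auxiliary pipeline inlet lost=not, Pipeline path inoperative=occurs → at least one input occurs → occurs.
Vaporizer chain 2 inoperative [AND]: Supply hose 2 degraded=occurs, Backup O2 cylinder 2 offline=not, CO2 absorber 2 trips=not → not all inputs occur → does not occur.
Cylinder backup 2 inoperative [AND]: Vaporizer chain 2 inoperative=not, Backup check valve 2 lost=not → not all inputs occur → does not occur.
O2 supply 2 unavailable [OR]: #1 pressure regulator 2 degraded=not, Cylinder backup 2 inoperative=not → no input occurs → does not occur.
Anesthesia gas delivery interrupted [OR]: Scavenge line down=not, Breathing circuit unavailable=occurs, O2 supply 2 unavailable=not → at least one input occurs → occurs.

Yes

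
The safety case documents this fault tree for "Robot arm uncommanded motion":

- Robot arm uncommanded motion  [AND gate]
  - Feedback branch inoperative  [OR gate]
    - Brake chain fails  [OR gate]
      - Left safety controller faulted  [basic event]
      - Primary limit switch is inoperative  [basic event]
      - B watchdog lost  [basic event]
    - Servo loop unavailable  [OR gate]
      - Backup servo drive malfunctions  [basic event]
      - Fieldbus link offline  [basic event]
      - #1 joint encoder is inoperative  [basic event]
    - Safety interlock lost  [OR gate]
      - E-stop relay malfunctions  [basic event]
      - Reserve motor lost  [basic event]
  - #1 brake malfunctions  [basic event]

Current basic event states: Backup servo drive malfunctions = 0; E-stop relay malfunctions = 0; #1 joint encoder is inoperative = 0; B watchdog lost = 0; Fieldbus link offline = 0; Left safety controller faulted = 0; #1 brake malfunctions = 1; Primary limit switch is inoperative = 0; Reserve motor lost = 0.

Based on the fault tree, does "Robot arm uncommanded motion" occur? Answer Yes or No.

No

Brake chain fails [OR]: Left safety controller faulted=not, Primary limit switch is inoperative=not, B watchdog lost=not → no input occurs → does not occur.
Servo loop unavailable [OR]: Backup servo drive malfunctions=not, Fieldbus link offline=not, #1 joint encoder is inoperative=not → no input occurs → does not occur.
Safety interlock lost [OR]: E-stop relay malfunctions=not, Reserve motor lost=not → no input occurs → does not occur.
Feedback branch inoperative [OR]: Brake chain fails=not, Servo loop unavailable=not, Safety interlock lost=not → no input occurs → does not occur.
Robot arm uncommanded motion [AND]: Feedback branch inoperative=not, #1 brake malfunctions=occurs → not all inputs occur → does not occur.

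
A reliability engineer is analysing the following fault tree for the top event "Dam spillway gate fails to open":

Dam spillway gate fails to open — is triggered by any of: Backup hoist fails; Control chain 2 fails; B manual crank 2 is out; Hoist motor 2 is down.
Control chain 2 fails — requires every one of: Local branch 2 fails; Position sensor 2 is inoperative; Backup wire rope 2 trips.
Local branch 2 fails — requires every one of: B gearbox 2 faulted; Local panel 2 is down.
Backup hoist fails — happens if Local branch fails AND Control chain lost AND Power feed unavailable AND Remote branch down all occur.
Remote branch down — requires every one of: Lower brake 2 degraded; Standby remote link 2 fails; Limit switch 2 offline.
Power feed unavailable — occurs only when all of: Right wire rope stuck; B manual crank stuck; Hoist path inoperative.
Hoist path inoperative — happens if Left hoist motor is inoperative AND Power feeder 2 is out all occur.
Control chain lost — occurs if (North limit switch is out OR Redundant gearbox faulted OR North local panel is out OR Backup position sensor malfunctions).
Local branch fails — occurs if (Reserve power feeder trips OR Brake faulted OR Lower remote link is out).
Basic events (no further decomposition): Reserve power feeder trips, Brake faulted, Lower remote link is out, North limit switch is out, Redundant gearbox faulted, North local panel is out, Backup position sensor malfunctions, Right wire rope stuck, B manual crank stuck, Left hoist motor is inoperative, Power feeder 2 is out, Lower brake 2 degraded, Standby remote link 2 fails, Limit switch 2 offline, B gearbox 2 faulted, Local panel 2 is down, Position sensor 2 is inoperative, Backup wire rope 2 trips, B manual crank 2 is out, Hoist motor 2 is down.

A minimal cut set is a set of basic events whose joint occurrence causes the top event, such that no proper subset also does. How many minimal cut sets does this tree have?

15

Local branch fails [OR]: union of children's cut sets → 3 cut set(s).
Control chain lost [OR]: union of children's cut sets → 4 cut set(s).
Hoist path inoperative [AND]: one cut set from each child combined → 1 × 1 = 1 cut set(s).
Power feed unavailable [AND]: one cut set from each child combined → 1 × 1 × 1 = 1 cut set(s).
Remote branch down [AND]: one cut set from each child combined → 1 × 1 × 1 = 1 cut set(s).
Backup hoist fails [AND]: one cut set from each child combined → 3 × 4 × 1 × 1 = 12 cut set(s).
Local branch 2 fails [AND]: one cut set from each child combined → 1 × 1 = 1 cut set(s).
Control chain 2 fails [AND]: one cut set from each child combined → 1 × 1 × 1 = 1 cut set(s).
Dam spillway gate fails to open [OR]: union of children's cut sets → 15 cut set(s).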